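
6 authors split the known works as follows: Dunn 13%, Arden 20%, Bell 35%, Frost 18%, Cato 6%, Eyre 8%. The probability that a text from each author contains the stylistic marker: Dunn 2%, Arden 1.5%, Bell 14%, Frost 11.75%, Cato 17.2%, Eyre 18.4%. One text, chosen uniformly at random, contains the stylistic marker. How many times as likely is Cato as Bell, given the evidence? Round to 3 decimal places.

Unnormalized posteriors (prior × likelihood):
  Dunn: 0.13 × 0.02 = 0.0026
  Arden: 0.2 × 0.015 = 0.003
  Bell: 0.35 × 0.14 = 0.049
  Frost: 0.18 × 0.1175 = 0.02115
  Cato: 0.06 × 0.172 = 0.01032
  Eyre: 0.08 × 0.184 = 0.01472
Sum = 0.10079.
The ratio is 0.01032 / 0.049 (the normalizer cancels) = 0.211.

0.211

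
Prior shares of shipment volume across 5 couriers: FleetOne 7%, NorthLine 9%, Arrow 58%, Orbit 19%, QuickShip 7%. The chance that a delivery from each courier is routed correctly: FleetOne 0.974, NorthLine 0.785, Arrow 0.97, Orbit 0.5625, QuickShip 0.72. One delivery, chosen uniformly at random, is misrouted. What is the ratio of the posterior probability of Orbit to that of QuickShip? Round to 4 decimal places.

4.2411

Taking complements, P(misrouted | each) = FleetOne 0.026, NorthLine 0.215, Arrow 0.03, Orbit 0.4375, QuickShip 0.28.
By Bayes' rule, posterior ∝ prior × likelihood:
  FleetOne: 0.07 × 0.026 = 0.00182
  NorthLine: 0.09 × 0.215 = 0.01935
  Arrow: 0.58 × 0.03 = 0.0174
  Orbit: 0.19 × 0.4375 = 0.083125
  QuickShip: 0.07 × 0.28 = 0.0196
Sum = 0.141295.
The ratio is 0.083125 / 0.0196 (the normalizer cancels) = 4.2411.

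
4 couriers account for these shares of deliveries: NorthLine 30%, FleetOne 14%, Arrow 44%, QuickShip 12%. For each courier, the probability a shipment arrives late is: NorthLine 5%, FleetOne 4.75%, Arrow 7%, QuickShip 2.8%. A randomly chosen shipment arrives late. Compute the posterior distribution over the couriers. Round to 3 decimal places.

Compute prior × likelihood for every hypothesis:
  NorthLine: 0.3 × 0.05 = 0.015
  FleetOne: 0.14 × 0.0475 = 0.00665
  Arrow: 0.44 × 0.07 = 0.0308
  QuickShip: 0.12 × 0.028 = 0.00336
Total = 0.05581.
P(NorthLine | late) = 0.015/0.05581 ≈ 0.269
P(FleetOne | late) = 0.00665/0.05581 ≈ 0.119
P(Arrow | late) = 0.0308/0.05581 ≈ 0.552
P(QuickShip | late) = 0.00336/0.05581 ≈ 0.060
(Check: 0.269+0.119+0.552+0.060 = 1.000.)

NorthLine 0.269, FleetOne 0.119, Arrow 0.552, QuickShip 0.060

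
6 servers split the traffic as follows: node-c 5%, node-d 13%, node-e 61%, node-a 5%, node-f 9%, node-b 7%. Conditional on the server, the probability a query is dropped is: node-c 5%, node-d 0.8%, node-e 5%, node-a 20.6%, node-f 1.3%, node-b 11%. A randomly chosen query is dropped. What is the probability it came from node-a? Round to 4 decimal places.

Prior × likelihood for each hypothesis:
  node-c: 0.05 × 0.05 = 0.0025
  node-d: 0.13 × 0.008 = 0.00104
  node-e: 0.61 × 0.05 = 0.0305
  node-a: 0.05 × 0.206 = 0.0103
  node-f: 0.09 × 0.013 = 0.00117
  node-b: 0.07 × 0.11 = 0.0077
Total = 0.05321.
P(node-a | evidence) = 0.0103 / 0.05321 ≈ 0.1936.

0.1936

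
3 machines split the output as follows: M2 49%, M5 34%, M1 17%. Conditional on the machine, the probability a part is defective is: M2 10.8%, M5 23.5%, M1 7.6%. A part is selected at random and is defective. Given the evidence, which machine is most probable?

M5

Unnormalized posteriors (prior × likelihood):
  M2: 0.49 × 0.108 = 0.05292
  M5: 0.34 × 0.235 = 0.0799
  M1: 0.17 × 0.076 = 0.01292
Sum = 0.14574.
Largest term belongs to M5, so M5 is most probable.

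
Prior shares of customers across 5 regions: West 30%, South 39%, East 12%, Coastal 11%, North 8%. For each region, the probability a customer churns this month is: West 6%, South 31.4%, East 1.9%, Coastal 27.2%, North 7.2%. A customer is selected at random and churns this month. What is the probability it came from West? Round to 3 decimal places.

0.101

Prior × likelihood for each hypothesis:
  West: 0.3 × 0.06 = 0.018
  South: 0.39 × 0.314 = 0.12246
  East: 0.12 × 0.019 = 0.00228
  Coastal: 0.11 × 0.272 = 0.02992
  North: 0.08 × 0.072 = 0.00576
Total = 0.17842.
P(West | evidence) = 0.018 / 0.17842 ≈ 0.101.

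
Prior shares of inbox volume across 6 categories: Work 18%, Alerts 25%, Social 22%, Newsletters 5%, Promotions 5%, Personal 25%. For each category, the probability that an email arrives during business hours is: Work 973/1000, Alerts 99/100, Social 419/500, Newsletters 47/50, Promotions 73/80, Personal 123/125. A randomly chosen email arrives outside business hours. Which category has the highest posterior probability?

Social

Taking complements, P(off-hours | each) = Work 0.027, Alerts 0.01, Social 0.162, Newsletters 0.06, Promotions 0.0875, Personal 0.016.
Prior × likelihood for each hypothesis:
  Work: 0.18 × 0.027 = 0.00486
  Alerts: 0.25 × 0.01 = 0.0025
  Social: 0.22 × 0.162 = 0.03564
  Newsletters: 0.05 × 0.06 = 0.003
  Promotions: 0.05 × 0.0875 = 0.004375
  Personal: 0.25 × 0.016 = 0.004
Sum = 0.054375.
Largest term belongs to Social, so Social is most probable.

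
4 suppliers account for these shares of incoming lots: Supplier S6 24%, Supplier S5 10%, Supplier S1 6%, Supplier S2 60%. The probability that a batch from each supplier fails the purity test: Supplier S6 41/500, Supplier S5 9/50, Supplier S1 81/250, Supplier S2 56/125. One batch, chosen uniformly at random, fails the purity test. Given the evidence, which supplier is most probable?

Compute prior × likelihood for every hypothesis:
  Supplier S6: 0.24 × 0.082 = 0.01968
  Supplier S5: 0.1 × 0.18 = 0.018
  Supplier S1: 0.06 × 0.324 = 0.01944
  Supplier S2: 0.6 × 0.448 = 0.2688
Total = 0.32592.
Largest term belongs to Supplier S2, so Supplier S2 is most probable.

Supplier S2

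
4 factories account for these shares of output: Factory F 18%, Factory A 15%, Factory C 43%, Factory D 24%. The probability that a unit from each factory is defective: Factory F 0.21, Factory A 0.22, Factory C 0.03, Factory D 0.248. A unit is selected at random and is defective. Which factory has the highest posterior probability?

Factory D

Compute prior × likelihood for every hypothesis:
  Factory F: 0.18 × 0.21 = 0.0378
  Factory A: 0.15 × 0.22 = 0.033
  Factory C: 0.43 × 0.03 = 0.0129
  Factory D: 0.24 × 0.248 = 0.05952
Sum = 0.14322.
Largest term belongs to Factory D, so Factory D is most probable.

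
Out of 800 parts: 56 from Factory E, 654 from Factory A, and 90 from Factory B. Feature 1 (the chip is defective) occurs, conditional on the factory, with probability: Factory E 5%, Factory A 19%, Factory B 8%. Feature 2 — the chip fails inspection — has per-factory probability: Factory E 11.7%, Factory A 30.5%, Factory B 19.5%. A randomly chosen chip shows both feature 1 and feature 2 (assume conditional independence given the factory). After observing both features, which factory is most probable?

Factory A

By Bayes' rule, posterior ∝ prior × likelihood:
  Factory E: 0.07 × 0.05 × 0.117 = 0.0004095
  Factory A: 0.8175 × 0.19 × 0.305 = 0.047374125
  Factory B: 0.1125 × 0.08 × 0.195 = 0.001755
Sum = 0.049538625.
Largest term belongs to Factory A, so Factory A is most probable.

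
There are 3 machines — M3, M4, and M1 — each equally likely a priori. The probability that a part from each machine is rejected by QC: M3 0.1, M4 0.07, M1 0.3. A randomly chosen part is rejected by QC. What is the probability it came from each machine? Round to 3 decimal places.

With a uniform prior (1/3 each), posterior ∝ likelihood:
  M3: 0.1
  M4: 0.07
  M1: 0.3
Sum = 0.47.
P(M3 | rejected) = 0.1/0.47 ≈ 0.213
P(M4 | rejected) = 0.07/0.47 ≈ 0.149
P(M1 | rejected) = 0.3/0.47 ≈ 0.638
(Check: 0.213+0.149+0.638 = 1.000.)

M3 0.213, M4 0.149, M1 0.638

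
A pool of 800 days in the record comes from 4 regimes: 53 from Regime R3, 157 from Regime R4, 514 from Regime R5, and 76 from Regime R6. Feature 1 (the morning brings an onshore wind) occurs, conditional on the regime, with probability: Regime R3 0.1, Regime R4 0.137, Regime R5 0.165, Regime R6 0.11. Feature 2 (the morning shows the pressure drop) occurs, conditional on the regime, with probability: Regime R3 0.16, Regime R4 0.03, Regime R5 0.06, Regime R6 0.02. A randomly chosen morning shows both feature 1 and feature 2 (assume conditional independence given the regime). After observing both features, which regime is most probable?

Regime R5

Compute prior × likelihood for every hypothesis:
  Regime R3: 0.06625 × 0.1 × 0.16 = 0.00106
  Regime R4: 0.19625 × 0.137 × 0.03 = 0.0008065875
  Regime R5: 0.6425 × 0.165 × 0.06 = 0.00636075
  Regime R6: 0.095 × 0.11 × 0.02 = 0.000209
Normalizing constant = 0.0084363375.
Largest term belongs to Regime R5, so Regime R5 is most probable.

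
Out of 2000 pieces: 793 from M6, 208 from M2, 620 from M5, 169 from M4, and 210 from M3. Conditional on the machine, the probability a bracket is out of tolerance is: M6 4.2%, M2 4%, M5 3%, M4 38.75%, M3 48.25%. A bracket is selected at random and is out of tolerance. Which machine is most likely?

M3

By Bayes' rule, posterior ∝ prior × likelihood:
  M6: 0.3965 × 0.042 = 0.016653
  M2: 0.104 × 0.04 = 0.00416
  M5: 0.31 × 0.03 = 0.0093
  M4: 0.0845 × 0.3875 = 0.03274375
  M3: 0.105 × 0.4825 = 0.0506625
Normalizing constant = 0.11351925.
Largest term belongs to M3, so M3 is most probable.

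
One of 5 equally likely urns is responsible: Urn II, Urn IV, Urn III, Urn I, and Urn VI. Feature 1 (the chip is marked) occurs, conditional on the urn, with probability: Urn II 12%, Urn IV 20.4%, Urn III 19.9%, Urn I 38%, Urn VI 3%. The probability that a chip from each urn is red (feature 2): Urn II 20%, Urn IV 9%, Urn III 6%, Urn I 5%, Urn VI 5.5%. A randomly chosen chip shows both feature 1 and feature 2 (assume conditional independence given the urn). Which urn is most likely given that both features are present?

Urn II

Since the prior is uniform, the posterior is proportional to the likelihood:
  Urn II: 0.12 × 0.2 = 0.024
  Urn IV: 0.204 × 0.09 = 0.01836
  Urn III: 0.199 × 0.06 = 0.01194
  Urn I: 0.38 × 0.05 = 0.019
  Urn VI: 0.03 × 0.055 = 0.00165
Total = 0.07495.
Largest term belongs to Urn II, so Urn II is most probable.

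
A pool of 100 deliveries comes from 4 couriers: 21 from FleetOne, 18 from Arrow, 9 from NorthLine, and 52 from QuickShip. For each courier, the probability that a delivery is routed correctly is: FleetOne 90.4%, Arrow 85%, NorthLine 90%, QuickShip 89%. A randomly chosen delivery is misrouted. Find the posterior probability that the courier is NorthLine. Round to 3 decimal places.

Taking complements, P(misrouted | each) = FleetOne 0.096, Arrow 0.15, NorthLine 0.1, QuickShip 0.11.
Compute prior × likelihood for every hypothesis:
  FleetOne: 0.21 × 0.096 = 0.02016
  Arrow: 0.18 × 0.15 = 0.027
  NorthLine: 0.09 × 0.1 = 0.009
  QuickShip: 0.52 × 0.11 = 0.0572
Total = 0.11336.
P(NorthLine | evidence) = 0.009 / 0.11336 ≈ 0.079.

0.079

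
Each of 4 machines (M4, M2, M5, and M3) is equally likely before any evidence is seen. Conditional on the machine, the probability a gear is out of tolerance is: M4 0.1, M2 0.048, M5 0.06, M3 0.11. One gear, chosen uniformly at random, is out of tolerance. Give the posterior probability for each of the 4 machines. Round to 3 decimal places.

With a uniform prior (1/4 each), posterior ∝ likelihood:
  M4: 0.1
  M2: 0.048
  M5: 0.06
  M3: 0.11
Sum = 0.318.
P(M4 | oversize) = 0.1/0.318 ≈ 0.314
P(M2 | oversize) = 0.048/0.318 ≈ 0.151
P(M5 | oversize) = 0.06/0.318 ≈ 0.189
P(M3 | oversize) = 0.11/0.318 ≈ 0.346

M4 0.314, M2 0.151, M5 0.189, M3 0.346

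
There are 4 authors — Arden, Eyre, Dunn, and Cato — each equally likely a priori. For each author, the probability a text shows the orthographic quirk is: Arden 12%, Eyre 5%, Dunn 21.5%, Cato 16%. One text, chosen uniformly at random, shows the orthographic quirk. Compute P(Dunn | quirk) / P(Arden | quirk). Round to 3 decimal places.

1.792

With a uniform prior (1/4 each), posterior ∝ likelihood:
  Arden: 0.12
  Eyre: 0.05
  Dunn: 0.215
  Cato: 0.16
Sum = 0.545.
The ratio is 0.215 / 0.12 (the normalizer cancels) = 1.792.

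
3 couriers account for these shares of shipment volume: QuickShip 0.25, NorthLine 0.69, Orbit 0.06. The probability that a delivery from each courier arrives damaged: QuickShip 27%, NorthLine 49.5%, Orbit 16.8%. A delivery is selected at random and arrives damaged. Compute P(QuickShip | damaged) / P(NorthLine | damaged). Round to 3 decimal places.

0.198

By Bayes' rule, posterior ∝ prior × likelihood:
  QuickShip: 0.25 × 0.27 = 0.0675
  NorthLine: 0.69 × 0.495 = 0.34155
  Orbit: 0.06 × 0.168 = 0.01008
Total = 0.41913.
The ratio is 0.0675 / 0.34155 (the normalizer cancels) = 0.198.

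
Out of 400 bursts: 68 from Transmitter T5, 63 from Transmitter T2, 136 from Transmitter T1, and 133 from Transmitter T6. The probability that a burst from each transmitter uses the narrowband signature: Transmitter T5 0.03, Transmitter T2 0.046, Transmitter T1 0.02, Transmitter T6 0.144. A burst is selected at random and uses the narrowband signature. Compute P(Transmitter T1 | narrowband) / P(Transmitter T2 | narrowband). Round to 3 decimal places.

Prior × likelihood for each hypothesis:
  Transmitter T5: 0.17 × 0.03 = 0.0051
  Transmitter T2: 0.1575 × 0.046 = 0.007245
  Transmitter T1: 0.34 × 0.02 = 0.0068
  Transmitter T6: 0.3325 × 0.144 = 0.04788
Total = 0.067025.
The ratio is 0.0068 / 0.007245 (the normalizer cancels) = 0.939.

0.939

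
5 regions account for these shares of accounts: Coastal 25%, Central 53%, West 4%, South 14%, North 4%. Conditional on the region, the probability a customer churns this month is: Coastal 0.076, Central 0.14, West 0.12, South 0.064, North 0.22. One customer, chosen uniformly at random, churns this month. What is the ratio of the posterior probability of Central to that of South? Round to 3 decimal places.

8.281

Compute prior × likelihood for every hypothesis:
  Coastal: 0.25 × 0.076 = 0.019
  Central: 0.53 × 0.14 = 0.0742
  West: 0.04 × 0.12 = 0.0048
  South: 0.14 × 0.064 = 0.00896
  North: 0.04 × 0.22 = 0.0088
Sum = 0.11576.
The ratio is 0.0742 / 0.00896 (the normalizer cancels) = 8.281.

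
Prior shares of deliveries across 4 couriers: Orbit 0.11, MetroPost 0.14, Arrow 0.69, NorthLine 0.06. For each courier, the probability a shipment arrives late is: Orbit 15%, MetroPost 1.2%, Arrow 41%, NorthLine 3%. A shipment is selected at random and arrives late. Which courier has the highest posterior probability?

Arrow

Prior × likelihood for each hypothesis:
  Orbit: 0.11 × 0.15 = 0.0165
  MetroPost: 0.14 × 0.012 = 0.00168
  Arrow: 0.69 × 0.41 = 0.2829
  NorthLine: 0.06 × 0.03 = 0.0018
Sum = 0.30288.
Largest term belongs to Arrow, so Arrow is most probable.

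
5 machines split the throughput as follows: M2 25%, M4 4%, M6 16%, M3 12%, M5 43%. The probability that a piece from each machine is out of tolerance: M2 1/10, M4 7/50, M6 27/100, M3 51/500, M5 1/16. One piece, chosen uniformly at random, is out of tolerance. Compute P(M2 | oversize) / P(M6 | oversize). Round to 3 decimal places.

Unnormalized posteriors (prior × likelihood):
  M2: 0.25 × 0.1 = 0.025
  M4: 0.04 × 0.14 = 0.0056
  M6: 0.16 × 0.27 = 0.0432
  M3: 0.12 × 0.102 = 0.01224
  M5: 0.43 × 0.0625 = 0.026875
Total = 0.112915.
The ratio is 0.025 / 0.0432 (the normalizer cancels) = 0.579.

0.579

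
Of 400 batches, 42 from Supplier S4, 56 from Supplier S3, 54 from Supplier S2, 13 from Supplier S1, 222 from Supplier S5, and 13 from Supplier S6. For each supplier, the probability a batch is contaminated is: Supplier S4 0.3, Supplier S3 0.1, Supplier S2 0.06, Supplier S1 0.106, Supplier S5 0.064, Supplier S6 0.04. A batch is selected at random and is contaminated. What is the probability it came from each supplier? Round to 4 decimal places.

Prior × likelihood for each hypothesis:
  Supplier S4: 0.105 × 0.3 = 0.0315
  Supplier S3: 0.14 × 0.1 = 0.014
  Supplier S2: 0.135 × 0.06 = 0.0081
  Supplier S1: 0.0325 × 0.106 = 0.003445
  Supplier S5: 0.555 × 0.064 = 0.03552
  Supplier S6: 0.0325 × 0.04 = 0.0013
Normalizing constant = 0.093865.
P(Supplier S4 | contaminated) = 0.0315/0.093865 ≈ 0.3356
P(Supplier S3 | contaminated) = 0.014/0.093865 ≈ 0.1492
P(Supplier S2 | contaminated) = 0.0081/0.093865 ≈ 0.0863
P(Supplier S1 | contaminated) = 0.003445/0.093865 ≈ 0.0367
P(Supplier S5 | contaminated) = 0.03552/0.093865 ≈ 0.3784
P(Supplier S6 | contaminated) = 0.0013/0.093865 ≈ 0.0138

Supplier S4 0.3356, Supplier S3 0.1492, Supplier S2 0.0863, Supplier S1 0.0367, Supplier S5 0.3784, Supplier S6 0.0138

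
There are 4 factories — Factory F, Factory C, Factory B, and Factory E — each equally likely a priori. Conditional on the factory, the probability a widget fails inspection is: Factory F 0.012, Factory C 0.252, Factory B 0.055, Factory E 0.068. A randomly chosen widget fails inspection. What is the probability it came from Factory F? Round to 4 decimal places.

With a uniform prior (1/4 each), posterior ∝ likelihood:
  Factory F: 0.012
  Factory C: 0.252
  Factory B: 0.055
  Factory E: 0.068
Normalizing constant = 0.387.
P(Factory F | evidence) = 0.012 / 0.387 ≈ 0.0310.

0.0310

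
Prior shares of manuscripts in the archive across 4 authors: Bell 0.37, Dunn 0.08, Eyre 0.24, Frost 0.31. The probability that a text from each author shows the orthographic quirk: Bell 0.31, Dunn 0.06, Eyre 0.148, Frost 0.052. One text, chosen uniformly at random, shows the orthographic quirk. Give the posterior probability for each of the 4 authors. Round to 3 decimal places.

By Bayes' rule, posterior ∝ prior × likelihood:
  Bell: 0.37 × 0.31 = 0.1147
  Dunn: 0.08 × 0.06 = 0.0048
  Eyre: 0.24 × 0.148 = 0.03552
  Frost: 0.31 × 0.052 = 0.01612
Normalizing constant = 0.17114.
P(Bell | quirk) = 0.1147/0.17114 ≈ 0.670
P(Dunn | quirk) = 0.0048/0.17114 ≈ 0.028
P(Eyre | quirk) = 0.03552/0.17114 ≈ 0.208
P(Frost | quirk) = 0.01612/0.17114 ≈ 0.094

Bell 0.670, Dunn 0.028, Eyre 0.208, Frost 0.094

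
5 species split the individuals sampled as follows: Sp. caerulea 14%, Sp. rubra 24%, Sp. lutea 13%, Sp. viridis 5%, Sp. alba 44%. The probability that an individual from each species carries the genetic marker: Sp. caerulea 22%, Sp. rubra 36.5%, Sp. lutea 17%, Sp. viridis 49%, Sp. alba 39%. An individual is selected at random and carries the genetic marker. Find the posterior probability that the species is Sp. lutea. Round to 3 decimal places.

0.066

Prior × likelihood for each hypothesis:
  Sp. caerulea: 0.14 × 0.22 = 0.0308
  Sp. rubra: 0.24 × 0.365 = 0.0876
  Sp. lutea: 0.13 × 0.17 = 0.0221
  Sp. viridis: 0.05 × 0.49 = 0.0245
  Sp. alba: 0.44 × 0.39 = 0.1716
Total = 0.3366.
P(Sp. lutea | evidence) = 0.0221 / 0.3366 ≈ 0.066.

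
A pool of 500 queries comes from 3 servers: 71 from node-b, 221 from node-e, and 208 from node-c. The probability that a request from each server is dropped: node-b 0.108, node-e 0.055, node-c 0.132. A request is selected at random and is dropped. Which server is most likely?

node-c

Unnormalized posteriors (prior × likelihood):
  node-b: 0.142 × 0.108 = 0.015336
  node-e: 0.442 × 0.055 = 0.02431
  node-c: 0.416 × 0.132 = 0.054912
Total = 0.094558.
Largest term belongs to node-c, so node-c is most probable.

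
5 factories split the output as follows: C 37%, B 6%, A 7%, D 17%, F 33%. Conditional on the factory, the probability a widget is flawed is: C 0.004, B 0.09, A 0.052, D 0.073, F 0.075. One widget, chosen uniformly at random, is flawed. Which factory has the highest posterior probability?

F

Compute prior × likelihood for every hypothesis:
  C: 0.37 × 0.004 = 0.00148
  B: 0.06 × 0.09 = 0.0054
  A: 0.07 × 0.052 = 0.00364
  D: 0.17 × 0.073 = 0.01241
  F: 0.33 × 0.075 = 0.02475
Sum = 0.04768.
Largest term belongs to F, so F is most probable.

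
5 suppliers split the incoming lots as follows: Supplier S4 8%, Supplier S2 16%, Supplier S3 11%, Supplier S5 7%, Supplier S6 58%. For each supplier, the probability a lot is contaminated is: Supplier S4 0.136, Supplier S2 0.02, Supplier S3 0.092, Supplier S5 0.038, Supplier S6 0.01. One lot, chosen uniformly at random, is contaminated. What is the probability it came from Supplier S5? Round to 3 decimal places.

0.081

Unnormalized posteriors (prior × likelihood):
  Supplier S4: 0.08 × 0.136 = 0.01088
  Supplier S2: 0.16 × 0.02 = 0.0032
  Supplier S3: 0.11 × 0.092 = 0.01012
  Supplier S5: 0.07 × 0.038 = 0.00266
  Supplier S6: 0.58 × 0.01 = 0.0058
Total = 0.03266.
P(Supplier S5 | evidence) = 0.00266 / 0.03266 ≈ 0.081.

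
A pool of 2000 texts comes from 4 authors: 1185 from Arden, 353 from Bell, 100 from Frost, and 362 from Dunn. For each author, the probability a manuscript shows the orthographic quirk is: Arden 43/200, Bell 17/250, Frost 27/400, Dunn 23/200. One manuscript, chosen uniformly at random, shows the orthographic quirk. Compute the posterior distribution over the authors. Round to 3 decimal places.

Compute prior × likelihood for every hypothesis:
  Arden: 0.5925 × 0.215 = 0.1273875
  Bell: 0.1765 × 0.068 = 0.012002
  Frost: 0.05 × 0.0675 = 0.003375
  Dunn: 0.181 × 0.115 = 0.020815
Normalizing constant = 0.1635795.
P(Arden | quirk) = 0.1273875/0.1635795 ≈ 0.779
P(Bell | quirk) = 0.012002/0.1635795 ≈ 0.073
P(Frost | quirk) = 0.003375/0.1635795 ≈ 0.021
P(Dunn | quirk) = 0.020815/0.1635795 ≈ 0.127
(Check: 0.779+0.073+0.021+0.127 = 1.000.)

Arden 0.779, Bell 0.073, Frost 0.021, Dunn 0.127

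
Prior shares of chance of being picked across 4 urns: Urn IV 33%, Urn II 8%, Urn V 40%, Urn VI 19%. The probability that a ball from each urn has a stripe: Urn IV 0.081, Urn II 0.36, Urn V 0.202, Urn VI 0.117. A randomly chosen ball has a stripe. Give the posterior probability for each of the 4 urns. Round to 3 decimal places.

Compute prior × likelihood for every hypothesis:
  Urn IV: 0.33 × 0.081 = 0.02673
  Urn II: 0.08 × 0.36 = 0.0288
  Urn V: 0.4 × 0.202 = 0.0808
  Urn VI: 0.19 × 0.117 = 0.02223
Normalizing constant = 0.15856.
P(Urn IV | striped) = 0.02673/0.15856 ≈ 0.169
P(Urn II | striped) = 0.0288/0.15856 ≈ 0.182
P(Urn V | striped) = 0.0808/0.15856 ≈ 0.510
P(Urn VI | striped) = 0.02223/0.15856 ≈ 0.140

Urn IV 0.169, Urn II 0.182, Urn V 0.510, Urn VI 0.140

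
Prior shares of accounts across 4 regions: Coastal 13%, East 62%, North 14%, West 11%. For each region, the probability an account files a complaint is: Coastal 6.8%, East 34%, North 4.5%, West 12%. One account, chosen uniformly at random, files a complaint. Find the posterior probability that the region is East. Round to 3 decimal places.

Prior × likelihood for each hypothesis:
  Coastal: 0.13 × 0.068 = 0.00884
  East: 0.62 × 0.34 = 0.2108
  North: 0.14 × 0.045 = 0.0063
  West: 0.11 × 0.12 = 0.0132
Normalizing constant = 0.23914.
P(East | evidence) = 0.2108 / 0.23914 ≈ 0.881.

0.881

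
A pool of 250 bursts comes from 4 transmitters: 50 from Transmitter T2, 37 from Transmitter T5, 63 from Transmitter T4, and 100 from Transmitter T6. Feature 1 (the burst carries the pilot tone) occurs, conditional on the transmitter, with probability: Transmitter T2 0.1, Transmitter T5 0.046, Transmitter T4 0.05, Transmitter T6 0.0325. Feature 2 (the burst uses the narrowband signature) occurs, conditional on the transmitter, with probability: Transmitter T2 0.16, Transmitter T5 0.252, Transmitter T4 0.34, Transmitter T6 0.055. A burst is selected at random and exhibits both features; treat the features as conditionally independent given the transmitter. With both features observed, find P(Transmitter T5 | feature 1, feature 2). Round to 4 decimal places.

Unnormalized posteriors (prior × likelihood):
  Transmitter T2: 0.2 × 0.1 × 0.16 = 0.0032
  Transmitter T5: 0.148 × 0.046 × 0.252 = 0.001715616
  Transmitter T4: 0.252 × 0.05 × 0.34 = 0.004284
  Transmitter T6: 0.4 × 0.0325 × 0.055 = 0.000715
Sum = 0.009914616.
P(Transmitter T5 | evidence) = 0.001715616 / 0.009914616 ≈ 0.1730.

0.1730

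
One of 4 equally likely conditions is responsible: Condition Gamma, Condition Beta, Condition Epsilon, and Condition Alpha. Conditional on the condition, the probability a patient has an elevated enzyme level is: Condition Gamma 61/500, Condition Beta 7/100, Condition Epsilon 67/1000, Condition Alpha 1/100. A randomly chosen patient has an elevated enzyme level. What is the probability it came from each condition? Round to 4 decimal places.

Condition Gamma 0.4535, Condition Beta 0.2602, Condition Epsilon 0.2491, Condition Alpha 0.0372

Since the prior is uniform, the posterior is proportional to the likelihood:
  Condition Gamma: 0.122
  Condition Beta: 0.07
  Condition Epsilon: 0.067
  Condition Alpha: 0.01
Normalizing constant = 0.269.
P(Condition Gamma | elevated) = 0.122/0.269 ≈ 0.4535
P(Condition Beta | elevated) = 0.07/0.269 ≈ 0.2602
P(Condition Epsilon | elevated) = 0.067/0.269 ≈ 0.2491
P(Condition Alpha | elevated) = 0.01/0.269 ≈ 0.0372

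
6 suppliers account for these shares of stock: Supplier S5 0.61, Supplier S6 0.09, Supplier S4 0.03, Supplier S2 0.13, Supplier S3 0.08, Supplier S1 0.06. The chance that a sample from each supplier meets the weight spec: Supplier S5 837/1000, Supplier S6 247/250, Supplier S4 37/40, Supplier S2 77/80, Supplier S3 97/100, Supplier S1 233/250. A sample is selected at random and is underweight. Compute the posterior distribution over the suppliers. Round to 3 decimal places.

Taking complements, P(underweight | each) = Supplier S5 0.163, Supplier S6 0.012, Supplier S4 0.075, Supplier S2 0.0375, Supplier S3 0.03, Supplier S1 0.068.
Compute prior × likelihood for every hypothesis:
  Supplier S5: 0.61 × 0.163 = 0.09943
  Supplier S6: 0.09 × 0.012 = 0.00108
  Supplier S4: 0.03 × 0.075 = 0.00225
  Supplier S2: 0.13 × 0.0375 = 0.004875
  Supplier S3: 0.08 × 0.03 = 0.0024
  Supplier S1: 0.06 × 0.068 = 0.00408
Sum = 0.114115.
P(Supplier S5 | underweight) = 0.09943/0.114115 ≈ 0.871
P(Supplier S6 | underweight) = 0.00108/0.114115 ≈ 0.009
P(Supplier S4 | underweight) = 0.00225/0.114115 ≈ 0.020
P(Supplier S2 | underweight) = 0.004875/0.114115 ≈ 0.043
P(Supplier S3 | underweight) = 0.0024/0.114115 ≈ 0.021
P(Supplier S1 | underweight) = 0.00408/0.114115 ≈ 0.036

Supplier S5 0.871, Supplier S6 0.009, Supplier S4 0.020, Supplier S2 0.043, Supplier S3 0.021, Supplier S1 0.036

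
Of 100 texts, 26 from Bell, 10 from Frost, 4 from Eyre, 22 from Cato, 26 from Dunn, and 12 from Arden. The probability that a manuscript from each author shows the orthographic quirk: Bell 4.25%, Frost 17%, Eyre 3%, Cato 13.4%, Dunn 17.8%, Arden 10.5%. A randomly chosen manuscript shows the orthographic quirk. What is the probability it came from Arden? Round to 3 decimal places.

0.107

Unnormalized posteriors (prior × likelihood):
  Bell: 0.26 × 0.0425 = 0.01105
  Frost: 0.1 × 0.17 = 0.017
  Eyre: 0.04 × 0.03 = 0.0012
  Cato: 0.22 × 0.134 = 0.02948
  Dunn: 0.26 × 0.178 = 0.04628
  Arden: 0.12 × 0.105 = 0.0126
Total = 0.11761.
P(Arden | evidence) = 0.0126 / 0.11761 ≈ 0.107.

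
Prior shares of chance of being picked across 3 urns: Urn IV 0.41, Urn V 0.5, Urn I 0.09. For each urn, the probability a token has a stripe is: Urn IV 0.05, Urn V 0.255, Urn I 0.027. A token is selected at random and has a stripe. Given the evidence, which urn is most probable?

Urn V

Prior × likelihood for each hypothesis:
  Urn IV: 0.41 × 0.05 = 0.0205
  Urn V: 0.5 × 0.255 = 0.1275
  Urn I: 0.09 × 0.027 = 0.00243
Sum = 0.15043.
Largest term belongs to Urn V, so Urn V is most probable.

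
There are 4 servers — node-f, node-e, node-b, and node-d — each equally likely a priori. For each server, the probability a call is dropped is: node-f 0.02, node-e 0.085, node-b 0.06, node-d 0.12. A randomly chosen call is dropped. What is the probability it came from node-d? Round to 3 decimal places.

With a uniform prior (1/4 each), posterior ∝ likelihood:
  node-f: 0.02
  node-e: 0.085
  node-b: 0.06
  node-d: 0.12
Total = 0.285.
P(node-d | evidence) = 0.12 / 0.285 ≈ 0.421.

0.421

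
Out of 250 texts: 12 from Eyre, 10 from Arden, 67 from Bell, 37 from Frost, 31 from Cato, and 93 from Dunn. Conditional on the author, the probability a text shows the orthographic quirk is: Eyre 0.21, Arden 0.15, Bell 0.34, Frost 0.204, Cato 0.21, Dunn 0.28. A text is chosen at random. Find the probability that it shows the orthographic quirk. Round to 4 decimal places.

0.2676

Unnormalized posteriors (prior × likelihood):
  Eyre: 0.048 × 0.21 = 0.01008
  Arden: 0.04 × 0.15 = 0.006
  Bell: 0.268 × 0.34 = 0.09112
  Frost: 0.148 × 0.204 = 0.030192
  Cato: 0.124 × 0.21 = 0.02604
  Dunn: 0.372 × 0.28 = 0.10416
P(quirk) = 0.01008 + 0.006 + 0.09112 + 0.030192 + 0.02604 + 0.10416 = 0.267592 → 0.2676.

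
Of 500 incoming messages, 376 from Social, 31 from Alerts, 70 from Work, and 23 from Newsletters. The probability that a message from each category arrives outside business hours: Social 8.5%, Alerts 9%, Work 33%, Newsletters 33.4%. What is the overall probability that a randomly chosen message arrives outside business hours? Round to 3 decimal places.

Unnormalized posteriors (prior × likelihood):
  Social: 0.752 × 0.085 = 0.06392
  Alerts: 0.062 × 0.09 = 0.00558
  Work: 0.14 × 0.33 = 0.0462
  Newsletters: 0.046 × 0.334 = 0.015364
P(off-hours) = 0.06392 + 0.00558 + 0.0462 + 0.015364 = 0.131064 → 0.131.

0.131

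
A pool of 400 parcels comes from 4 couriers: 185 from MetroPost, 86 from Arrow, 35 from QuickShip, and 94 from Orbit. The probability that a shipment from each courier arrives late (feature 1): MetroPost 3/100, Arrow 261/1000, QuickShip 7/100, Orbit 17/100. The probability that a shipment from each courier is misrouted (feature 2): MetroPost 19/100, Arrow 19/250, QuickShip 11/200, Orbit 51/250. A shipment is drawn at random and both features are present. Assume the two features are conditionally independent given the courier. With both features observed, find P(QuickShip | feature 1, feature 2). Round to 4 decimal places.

0.0219

Prior × likelihood for each hypothesis:
  MetroPost: 0.4625 × 0.03 × 0.19 = 0.00263625
  Arrow: 0.215 × 0.261 × 0.076 = 0.00426474
  QuickShip: 0.0875 × 0.07 × 0.055 = 0.000336875
  Orbit: 0.235 × 0.17 × 0.204 = 0.0081498
Sum = 0.015387665.
P(QuickShip | evidence) = 0.000336875 / 0.015387665 ≈ 0.0219.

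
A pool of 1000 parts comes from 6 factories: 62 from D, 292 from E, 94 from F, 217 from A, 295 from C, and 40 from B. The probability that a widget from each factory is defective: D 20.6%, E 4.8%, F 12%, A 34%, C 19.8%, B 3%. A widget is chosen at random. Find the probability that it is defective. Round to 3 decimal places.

0.171

By Bayes' rule, posterior ∝ prior × likelihood:
  D: 0.062 × 0.206 = 0.012772
  E: 0.292 × 0.048 = 0.014016
  F: 0.094 × 0.12 = 0.01128
  A: 0.217 × 0.34 = 0.07378
  C: 0.295 × 0.198 = 0.05841
  B: 0.04 × 0.03 = 0.0012
P(defective) = 0.012772 + 0.014016 + 0.01128 + 0.07378 + 0.05841 + 0.0012 = 0.171458 → 0.171.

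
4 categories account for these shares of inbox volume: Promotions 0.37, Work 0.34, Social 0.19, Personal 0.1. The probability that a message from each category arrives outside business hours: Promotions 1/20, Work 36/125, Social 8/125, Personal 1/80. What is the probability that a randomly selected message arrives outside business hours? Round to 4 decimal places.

Unnormalized posteriors (prior × likelihood):
  Promotions: 0.37 × 0.05 = 0.0185
  Work: 0.34 × 0.288 = 0.09792
  Social: 0.19 × 0.064 = 0.01216
  Personal: 0.1 × 0.0125 = 0.00125
P(off-hours) = 0.0185 + 0.09792 + 0.01216 + 0.00125 = 0.12983 → 0.1298.

0.1298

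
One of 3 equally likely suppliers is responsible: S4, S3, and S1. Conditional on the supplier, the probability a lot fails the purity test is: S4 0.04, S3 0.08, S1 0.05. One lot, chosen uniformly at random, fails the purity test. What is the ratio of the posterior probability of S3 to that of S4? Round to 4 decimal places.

With a uniform prior (1/3 each), posterior ∝ likelihood:
  S4: 0.04
  S3: 0.08
  S1: 0.05
Normalizing constant = 0.17.
The ratio is 0.08 / 0.04 (the normalizer cancels) = 2.0000.

2.0000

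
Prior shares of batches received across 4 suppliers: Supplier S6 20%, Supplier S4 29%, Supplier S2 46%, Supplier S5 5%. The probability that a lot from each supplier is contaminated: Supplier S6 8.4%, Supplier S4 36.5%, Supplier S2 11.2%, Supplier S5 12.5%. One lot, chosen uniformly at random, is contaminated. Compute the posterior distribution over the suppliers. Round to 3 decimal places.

Unnormalized posteriors (prior × likelihood):
  Supplier S6: 0.2 × 0.084 = 0.0168
  Supplier S4: 0.29 × 0.365 = 0.10585
  Supplier S2: 0.46 × 0.112 = 0.05152
  Supplier S5: 0.05 × 0.125 = 0.00625
Sum = 0.18042.
P(Supplier S6 | contaminated) = 0.0168/0.18042 ≈ 0.093
P(Supplier S4 | contaminated) = 0.10585/0.18042 ≈ 0.587
P(Supplier S2 | contaminated) = 0.05152/0.18042 ≈ 0.286
P(Supplier S5 | contaminated) = 0.00625/0.18042 ≈ 0.035

Supplier S6 0.093, Supplier S4 0.587, Supplier S2 0.286, Supplier S5 0.035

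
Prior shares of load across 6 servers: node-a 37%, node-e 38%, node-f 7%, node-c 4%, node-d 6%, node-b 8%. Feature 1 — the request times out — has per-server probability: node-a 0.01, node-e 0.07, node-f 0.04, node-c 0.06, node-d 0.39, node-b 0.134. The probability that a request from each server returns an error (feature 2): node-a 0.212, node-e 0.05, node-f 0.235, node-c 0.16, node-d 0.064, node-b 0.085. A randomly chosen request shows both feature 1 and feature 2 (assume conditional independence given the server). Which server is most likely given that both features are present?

node-d

Prior × likelihood for each hypothesis:
  node-a: 0.37 × 0.01 × 0.212 = 0.0007844
  node-e: 0.38 × 0.07 × 0.05 = 0.00133
  node-f: 0.07 × 0.04 × 0.235 = 0.000658
  node-c: 0.04 × 0.06 × 0.16 = 0.000384
  node-d: 0.06 × 0.39 × 0.064 = 0.0014976
  node-b: 0.08 × 0.134 × 0.085 = 0.0009112
Normalizing constant = 0.0055652.
Largest term belongs to node-d, so node-d is most probable.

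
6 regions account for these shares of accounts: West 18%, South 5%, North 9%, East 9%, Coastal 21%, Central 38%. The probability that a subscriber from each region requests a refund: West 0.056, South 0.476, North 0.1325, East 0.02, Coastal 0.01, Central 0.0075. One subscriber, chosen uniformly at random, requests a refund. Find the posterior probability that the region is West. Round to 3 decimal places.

Unnormalized posteriors (prior × likelihood):
  West: 0.18 × 0.056 = 0.01008
  South: 0.05 × 0.476 = 0.0238
  North: 0.09 × 0.1325 = 0.011925
  East: 0.09 × 0.02 = 0.0018
  Coastal: 0.21 × 0.01 = 0.0021
  Central: 0.38 × 0.0075 = 0.00285
Sum = 0.052555.
P(West | evidence) = 0.01008 / 0.052555 ≈ 0.192.

0.192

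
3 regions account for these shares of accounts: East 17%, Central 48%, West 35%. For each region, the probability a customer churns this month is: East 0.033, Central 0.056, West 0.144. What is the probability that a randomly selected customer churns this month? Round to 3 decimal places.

0.083

Compute prior × likelihood for every hypothesis:
  East: 0.17 × 0.033 = 0.00561
  Central: 0.48 × 0.056 = 0.02688
  West: 0.35 × 0.144 = 0.0504
P(churn) = 0.00561 + 0.02688 + 0.0504 = 0.08289 → 0.083.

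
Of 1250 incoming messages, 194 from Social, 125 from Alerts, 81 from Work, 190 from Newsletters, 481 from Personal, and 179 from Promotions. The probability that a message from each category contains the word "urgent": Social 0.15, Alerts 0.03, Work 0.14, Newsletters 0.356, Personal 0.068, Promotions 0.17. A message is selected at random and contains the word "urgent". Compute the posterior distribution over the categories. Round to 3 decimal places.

Prior × likelihood for each hypothesis:
  Social: 0.1552 × 0.15 = 0.02328
  Alerts: 0.1 × 0.03 = 0.003
  Work: 0.0648 × 0.14 = 0.009072
  Newsletters: 0.152 × 0.356 = 0.054112
  Personal: 0.3848 × 0.068 = 0.0261664
  Promotions: 0.1432 × 0.17 = 0.024344
Normalizing constant = 0.1399744.
P(Social | urgent-flag) = 0.02328/0.1399744 ≈ 0.166
P(Alerts | urgent-flag) = 0.003/0.1399744 ≈ 0.021
P(Work | urgent-flag) = 0.009072/0.1399744 ≈ 0.065
P(Newsletters | urgent-flag) = 0.054112/0.1399744 ≈ 0.387
P(Personal | urgent-flag) = 0.0261664/0.1399744 ≈ 0.187
P(Promotions | urgent-flag) = 0.024344/0.1399744 ≈ 0.174
(Check: 0.166+0.021+0.065+0.387+0.187+0.174 = 1.000.)

Social 0.166, Alerts 0.021, Work 0.065, Newsletters 0.387, Personal 0.187, Promotions 0.174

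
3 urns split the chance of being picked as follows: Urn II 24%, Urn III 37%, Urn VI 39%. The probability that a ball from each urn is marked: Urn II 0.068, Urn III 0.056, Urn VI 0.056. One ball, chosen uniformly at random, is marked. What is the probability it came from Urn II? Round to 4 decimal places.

0.2772

Compute prior × likelihood for every hypothesis:
  Urn II: 0.24 × 0.068 = 0.01632
  Urn III: 0.37 × 0.056 = 0.02072
  Urn VI: 0.39 × 0.056 = 0.02184
Normalizing constant = 0.05888.
P(Urn II | evidence) = 0.01632 / 0.05888 ≈ 0.2772.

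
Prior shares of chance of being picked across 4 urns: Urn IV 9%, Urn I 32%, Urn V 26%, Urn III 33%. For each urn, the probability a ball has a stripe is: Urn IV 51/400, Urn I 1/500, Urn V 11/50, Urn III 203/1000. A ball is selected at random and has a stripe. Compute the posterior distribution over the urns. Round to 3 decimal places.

Urn IV 0.084, Urn I 0.005, Urn V 0.420, Urn III 0.491

Unnormalized posteriors (prior × likelihood):
  Urn IV: 0.09 × 0.1275 = 0.011475
  Urn I: 0.32 × 0.002 = 0.00064
  Urn V: 0.26 × 0.22 = 0.0572
  Urn III: 0.33 × 0.203 = 0.06699
Sum = 0.136305.
P(Urn IV | striped) = 0.011475/0.136305 ≈ 0.084
P(Urn I | striped) = 0.00064/0.136305 ≈ 0.005
P(Urn V | striped) = 0.0572/0.136305 ≈ 0.420
P(Urn III | striped) = 0.06699/0.136305 ≈ 0.491
(Check: 0.084+0.005+0.420+0.491 = 1.000.)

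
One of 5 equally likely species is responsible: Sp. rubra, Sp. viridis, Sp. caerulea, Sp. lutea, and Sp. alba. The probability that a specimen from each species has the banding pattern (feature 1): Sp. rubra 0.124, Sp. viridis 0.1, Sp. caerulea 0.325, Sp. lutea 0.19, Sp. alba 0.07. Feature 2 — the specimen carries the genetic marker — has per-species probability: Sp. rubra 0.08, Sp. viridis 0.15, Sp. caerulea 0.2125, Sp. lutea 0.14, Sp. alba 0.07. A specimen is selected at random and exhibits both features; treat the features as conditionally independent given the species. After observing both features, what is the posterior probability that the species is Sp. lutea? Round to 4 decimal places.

0.2120

With a uniform prior (1/5 each), posterior ∝ likelihood:
  Sp. rubra: 0.124 × 0.08 = 0.00992
  Sp. viridis: 0.1 × 0.15 = 0.015
  Sp. caerulea: 0.325 × 0.2125 = 0.0690625
  Sp. lutea: 0.19 × 0.14 = 0.0266
  Sp. alba: 0.07 × 0.07 = 0.0049
Sum = 0.1254825.
P(Sp. lutea | evidence) = 0.0266 / 0.1254825 ≈ 0.2120.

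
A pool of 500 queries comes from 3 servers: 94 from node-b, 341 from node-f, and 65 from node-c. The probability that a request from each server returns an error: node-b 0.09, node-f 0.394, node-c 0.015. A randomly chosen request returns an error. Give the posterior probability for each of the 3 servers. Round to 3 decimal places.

node-b 0.059, node-f 0.934, node-c 0.007

Prior × likelihood for each hypothesis:
  node-b: 0.188 × 0.09 = 0.01692
  node-f: 0.682 × 0.394 = 0.268708
  node-c: 0.13 × 0.015 = 0.00195
Normalizing constant = 0.287578.
P(node-b | error) = 0.01692/0.287578 ≈ 0.059
P(node-f | error) = 0.268708/0.287578 ≈ 0.934
P(node-c | error) = 0.00195/0.287578 ≈ 0.007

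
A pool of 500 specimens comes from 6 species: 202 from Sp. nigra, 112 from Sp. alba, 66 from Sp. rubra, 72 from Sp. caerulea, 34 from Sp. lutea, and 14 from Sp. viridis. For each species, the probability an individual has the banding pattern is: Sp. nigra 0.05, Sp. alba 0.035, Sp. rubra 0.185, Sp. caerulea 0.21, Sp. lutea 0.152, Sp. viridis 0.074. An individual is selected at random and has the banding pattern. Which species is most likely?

Sp. caerulea

Unnormalized posteriors (prior × likelihood):
  Sp. nigra: 0.404 × 0.05 = 0.0202
  Sp. alba: 0.224 × 0.035 = 0.00784
  Sp. rubra: 0.132 × 0.185 = 0.02442
  Sp. caerulea: 0.144 × 0.21 = 0.03024
  Sp. lutea: 0.068 × 0.152 = 0.010336
  Sp. viridis: 0.028 × 0.074 = 0.002072
Total = 0.095108.
Largest term belongs to Sp. caerulea, so Sp. caerulea is most probable.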